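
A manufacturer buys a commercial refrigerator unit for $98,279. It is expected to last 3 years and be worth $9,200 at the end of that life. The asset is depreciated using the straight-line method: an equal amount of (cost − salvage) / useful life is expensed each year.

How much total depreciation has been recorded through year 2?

Depreciable base = $98,279 − $9,200 = $89,079.
Annual expense = $89,079 / 3 = $29,693.
End of year 1: book value $68,586.
End of year 2: book value $38,893.
Accumulated through year 2 = $98,279 − $38,893 = $59,386.

$59,386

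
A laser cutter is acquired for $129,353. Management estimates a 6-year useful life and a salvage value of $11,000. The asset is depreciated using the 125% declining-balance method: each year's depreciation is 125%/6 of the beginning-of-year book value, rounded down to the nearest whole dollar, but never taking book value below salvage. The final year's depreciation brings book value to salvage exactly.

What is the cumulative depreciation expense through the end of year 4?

$78,542

Depreciable base = $129,353 − $11,000 = $118,353.
Year 1: ⌊$129,353 × 125%/6⌋ = $26,948. Book value $102,405.
Year 2: ⌊$102,405 × 125%/6⌋ = $21,334. Book value $81,071.
Year 3: ⌊$81,071 × 125%/6⌋ = $16,889. Book value $64,182.
Year 4: ⌊$64,182 × 125%/6⌋ = $13,371. Book value $50,811.
Accumulated through year 4 = $129,353 − $50,811 = $78,542.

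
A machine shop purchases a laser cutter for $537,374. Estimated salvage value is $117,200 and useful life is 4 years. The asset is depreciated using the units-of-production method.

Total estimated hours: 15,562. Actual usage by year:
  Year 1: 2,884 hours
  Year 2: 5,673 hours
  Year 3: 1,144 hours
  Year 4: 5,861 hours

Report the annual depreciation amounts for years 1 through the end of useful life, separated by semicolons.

$77,868; $153,171; $30,888; $158,247

Depreciable base = $537,374 − $117,200 = $420,174.
Rate = $420,174 / 15,562 hours = $27 per hour.
Year 1: 2,884 × $27 = $77,868. Book value $459,506.
Year 2: 5,673 × $27 = $153,171. Book value $306,335.
Year 3: 1,144 × $27 = $30,888. Book value $275,447.
Year 4: 5,861 × $27 = $158,247. Book value $117,200.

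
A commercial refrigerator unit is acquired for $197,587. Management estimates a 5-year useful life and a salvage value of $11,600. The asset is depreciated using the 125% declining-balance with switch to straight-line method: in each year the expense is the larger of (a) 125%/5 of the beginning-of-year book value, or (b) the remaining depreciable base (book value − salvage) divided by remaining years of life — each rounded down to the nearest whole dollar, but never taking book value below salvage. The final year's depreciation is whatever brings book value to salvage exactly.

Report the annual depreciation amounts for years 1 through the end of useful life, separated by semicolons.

$49,396; $37,047; $33,181; $33,181; $33,182

Depreciable base = $197,587 − $11,600 = $185,987.
Year 1: DB = ⌊$197,587 × 125%/5⌋ = $49,396; SL = ⌊$185,987/5⌋ = $37,197 → take DB $49,396. Book value $148,191.
Year 2: DB = ⌊$148,191 × 125%/5⌋ = $37,047; SL = ⌊$136,591/4⌋ = $34,147 → take DB $37,047. Book value $111,144.
Year 3: DB = ⌊$111,144 × 125%/5⌋ = $27,786; SL = ⌊$99,544/3⌋ = $33,181 → take SL $33,181. Book value $77,963.
Year 4: DB = ⌊$77,963 × 125%/5⌋ = $19,490; SL = ⌊$66,363/2⌋ = $33,181 → take SL $33,181. Book value $44,782.
Year 5 (final): $44,782 − $11,600 = $33,182. Book value $11,600.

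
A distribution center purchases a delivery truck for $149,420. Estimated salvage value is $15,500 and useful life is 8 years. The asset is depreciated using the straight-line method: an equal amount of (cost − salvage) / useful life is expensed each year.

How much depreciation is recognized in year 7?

Depreciable base = $149,420 − $15,500 = $133,920.
Annual expense = $133,920 / 8 = $16,740.

$16,740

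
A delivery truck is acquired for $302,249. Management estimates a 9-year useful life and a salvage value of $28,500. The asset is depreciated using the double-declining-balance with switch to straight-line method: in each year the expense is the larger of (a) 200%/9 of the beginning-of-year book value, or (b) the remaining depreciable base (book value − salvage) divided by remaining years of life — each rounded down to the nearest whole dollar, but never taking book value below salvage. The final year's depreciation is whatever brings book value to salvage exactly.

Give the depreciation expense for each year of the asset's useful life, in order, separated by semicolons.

$67,166; $52,240; $40,631; $31,602; $24,580; $19,117; $14,869; $11,772; $11,772

Depreciable base = $302,249 − $28,500 = $273,749.
Year 1: DB = ⌊$302,249 × 200%/9⌋ = $67,166; SL = ⌊$273,749/9⌋ = $30,416 → take DB $67,166. Book value $235,083.
Year 2: DB = ⌊$235,083 × 200%/9⌋ = $52,240; SL = ⌊$206,583/8⌋ = $25,822 → take DB $52,240. Book value $182,843.
Year 3: DB = ⌊$182,843 × 200%/9⌋ = $40,631; SL = ⌊$154,343/7⌋ = $22,049 → take DB $40,631. Book value $142,212.
Year 4: DB = ⌊$142,212 × 200%/9⌋ = $31,602; SL = ⌊$113,712/6⌋ = $18,952 → take DB $31,602. Book value $110,610.
Year 5: DB = ⌊$110,610 × 200%/9⌋ = $24,580; SL = ⌊$82,110/5⌋ = $16,422 → take DB $24,580. Book value $86,030.
Year 6: DB = ⌊$86,030 × 200%/9⌋ = $19,117; SL = ⌊$57,530/4⌋ = $14,382 → take DB $19,117. Book value $66,913.
Year 7: DB = ⌊$66,913 × 200%/9⌋ = $14,869; SL = ⌊$38,413/3⌋ = $12,804 → take DB $14,869. Book value $52,044.
Year 8: DB = ⌊$52,044 × 200%/9⌋ = $11,565; SL = ⌊$23,544/2⌋ = $11,772 → take SL $11,772. Book value $40,272.
Year 9 (final): $40,272 − $28,500 = $11,772. Book value $28,500.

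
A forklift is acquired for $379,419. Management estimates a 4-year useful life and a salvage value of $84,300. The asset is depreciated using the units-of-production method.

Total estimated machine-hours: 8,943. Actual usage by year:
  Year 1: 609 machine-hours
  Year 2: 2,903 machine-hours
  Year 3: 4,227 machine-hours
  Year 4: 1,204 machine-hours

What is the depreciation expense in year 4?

$39,732

Depreciable base = $379,419 − $84,300 = $295,119.
Rate = $295,119 / 8,943 machine-hours = $33 per machine-hour.
Year 1: 609 × $33 = $20,097. Book value $359,322.
Year 2: 2,903 × $33 = $95,799. Book value $263,523.
Year 3: 4,227 × $33 = $139,491. Book value $124,032.
Year 4: 1,204 × $33 = $39,732. Book value $84,300.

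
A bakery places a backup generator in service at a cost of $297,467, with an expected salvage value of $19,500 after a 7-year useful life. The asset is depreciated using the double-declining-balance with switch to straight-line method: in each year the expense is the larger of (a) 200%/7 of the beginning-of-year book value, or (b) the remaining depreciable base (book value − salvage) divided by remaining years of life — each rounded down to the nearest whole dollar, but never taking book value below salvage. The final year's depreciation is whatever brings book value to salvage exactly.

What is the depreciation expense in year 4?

Depreciable base = $297,467 − $19,500 = $277,967.
Year 1: DB = ⌊$297,467 × 200%/7⌋ = $84,990; SL = ⌊$277,967/7⌋ = $39,709 → take DB $84,990. Book value $212,477.
Year 2: DB = ⌊$212,477 × 200%/7⌋ = $60,707; SL = ⌊$192,977/6⌋ = $32,162 → take DB $60,707. Book value $151,770.
Year 3: DB = ⌊$151,770 × 200%/7⌋ = $43,362; SL = ⌊$132,270/5⌋ = $26,454 → take DB $43,362. Book value $108,408.
Year 4: DB = ⌊$108,408 × 200%/7⌋ = $30,973; SL = ⌊$88,908/4⌋ = $22,227 → take DB $30,973. Book value $77,435.

$30,973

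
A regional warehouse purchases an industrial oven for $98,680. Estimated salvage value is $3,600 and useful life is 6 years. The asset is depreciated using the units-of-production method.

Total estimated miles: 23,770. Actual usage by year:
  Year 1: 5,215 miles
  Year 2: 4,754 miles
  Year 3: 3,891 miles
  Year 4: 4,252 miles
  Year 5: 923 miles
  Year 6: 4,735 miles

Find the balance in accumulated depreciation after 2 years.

$39,876

Depreciable base = $98,680 − $3,600 = $95,080.
Rate = $95,080 / 23,770 miles = $4 per mile.
Year 1: 5,215 × $4 = $20,860. Book value $77,820.
Year 2: 4,754 × $4 = $19,016. Book value $58,804.
Accumulated through year 2 = $98,680 − $58,804 = $39,876.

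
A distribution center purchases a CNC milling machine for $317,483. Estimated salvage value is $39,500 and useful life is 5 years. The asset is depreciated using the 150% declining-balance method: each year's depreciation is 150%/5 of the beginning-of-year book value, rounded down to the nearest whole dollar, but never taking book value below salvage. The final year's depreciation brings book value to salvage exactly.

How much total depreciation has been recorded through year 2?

Depreciable base = $317,483 − $39,500 = $277,983.
Year 1: ⌊$317,483 × 150%/5⌋ = $95,244. Book value $222,239.
Year 2: ⌊$222,239 × 150%/5⌋ = $66,671. Book value $155,568.
Accumulated through year 2 = $317,483 − $155,568 = $161,915.

$161,915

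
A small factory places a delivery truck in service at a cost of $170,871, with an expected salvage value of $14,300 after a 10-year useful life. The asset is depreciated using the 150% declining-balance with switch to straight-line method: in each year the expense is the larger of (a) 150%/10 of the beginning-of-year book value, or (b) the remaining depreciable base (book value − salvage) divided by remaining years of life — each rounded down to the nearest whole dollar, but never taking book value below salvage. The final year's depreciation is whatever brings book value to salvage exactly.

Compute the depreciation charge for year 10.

Depreciable base = $170,871 − $14,300 = $156,571.
Year 1: DB = ⌊$170,871 × 150%/10⌋ = $25,630; SL = ⌊$156,571/10⌋ = $15,657 → take DB $25,630. Book value $145,241.
Year 2: DB = ⌊$145,241 × 150%/10⌋ = $21,786; SL = ⌊$130,941/9⌋ = $14,549 → take DB $21,786. Book value $123,455.
Year 3: DB = ⌊$123,455 × 150%/10⌋ = $18,518; SL = ⌊$109,155/8⌋ = $13,644 → take DB $18,518. Book value $104,937.
Year 4: DB = ⌊$104,937 × 150%/10⌋ = $15,740; SL = ⌊$90,637/7⌋ = $12,948 → take DB $15,740. Book value $89,197.
Year 5: DB = ⌊$89,197 × 150%/10⌋ = $13,379; SL = ⌊$74,897/6⌋ = $12,482 → take DB $13,379. Book value $75,818.
Year 6: DB = ⌊$75,818 × 150%/10⌋ = $11,372; SL = ⌊$61,518/5⌋ = $12,303 → take SL $12,303. Book value $63,515.
Year 7: DB = ⌊$63,515 × 150%/10⌋ = $9,527; SL = ⌊$49,215/4⌋ = $12,303 → take SL $12,303. Book value $51,212.
Year 8: DB = ⌊$51,212 × 150%/10⌋ = $7,681; SL = ⌊$36,912/3⌋ = $12,304 → take SL $12,304. Book value $38,908.
Year 9: DB = ⌊$38,908 × 150%/10⌋ = $5,836; SL = ⌊$24,608/2⌋ = $12,304 → take SL $12,304. Book value $26,604.
Year 10 (final): $26,604 − $14,300 = $12,304. Book value $14,300.

$12,304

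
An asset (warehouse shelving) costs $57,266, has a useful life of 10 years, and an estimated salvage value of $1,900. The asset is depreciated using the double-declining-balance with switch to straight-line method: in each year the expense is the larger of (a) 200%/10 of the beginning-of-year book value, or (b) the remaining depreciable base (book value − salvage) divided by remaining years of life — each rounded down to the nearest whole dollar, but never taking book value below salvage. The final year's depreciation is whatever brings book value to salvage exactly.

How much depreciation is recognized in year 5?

Depreciable base = $57,266 − $1,900 = $55,366.
Year 1: DB = ⌊$57,266 × 200%/10⌋ = $11,453; SL = ⌊$55,366/10⌋ = $5,536 → take DB $11,453. Book value $45,813.
Year 2: DB = ⌊$45,813 × 200%/10⌋ = $9,162; SL = ⌊$43,913/9⌋ = $4,879 → take DB $9,162. Book value $36,651.
Year 3: DB = ⌊$36,651 × 200%/10⌋ = $7,330; SL = ⌊$34,751/8⌋ = $4,343 → take DB $7,330. Book value $29,321.
Year 4: DB = ⌊$29,321 × 200%/10⌋ = $5,864; SL = ⌊$27,421/7⌋ = $3,917 → take DB $5,864. Book value $23,457.
Year 5: DB = ⌊$23,457 × 200%/10⌋ = $4,691; SL = ⌊$21,557/6⌋ = $3,592 → take DB $4,691. Book value $18,766.

$4,691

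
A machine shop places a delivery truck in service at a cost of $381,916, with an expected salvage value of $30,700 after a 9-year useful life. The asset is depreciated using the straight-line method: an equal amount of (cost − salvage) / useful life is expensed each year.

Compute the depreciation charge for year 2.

$39,024

Depreciable base = $381,916 − $30,700 = $351,216.
Annual expense = $351,216 / 9 = $39,024.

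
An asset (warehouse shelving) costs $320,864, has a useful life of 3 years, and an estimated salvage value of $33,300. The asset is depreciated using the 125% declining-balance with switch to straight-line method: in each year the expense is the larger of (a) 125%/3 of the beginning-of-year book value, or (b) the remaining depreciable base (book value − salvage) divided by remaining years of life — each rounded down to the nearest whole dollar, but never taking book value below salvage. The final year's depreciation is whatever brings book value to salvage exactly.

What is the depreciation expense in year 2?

Depreciable base = $320,864 − $33,300 = $287,564.
Year 1: DB = ⌊$320,864 × 125%/3⌋ = $133,693; SL = ⌊$287,564/3⌋ = $95,854 → take DB $133,693. Book value $187,171.
Year 2: DB = ⌊$187,171 × 125%/3⌋ = $77,987; SL = ⌊$153,871/2⌋ = $76,935 → take DB $77,987. Book value $109,184.

$77,987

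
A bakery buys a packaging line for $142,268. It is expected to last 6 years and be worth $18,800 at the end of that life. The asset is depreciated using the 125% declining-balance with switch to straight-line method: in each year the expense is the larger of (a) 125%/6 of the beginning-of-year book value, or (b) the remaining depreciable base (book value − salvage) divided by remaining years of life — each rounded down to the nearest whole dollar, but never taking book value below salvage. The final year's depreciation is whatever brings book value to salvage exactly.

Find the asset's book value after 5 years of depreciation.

$36,063

Depreciable base = $142,268 − $18,800 = $123,468.
Year 1: DB = ⌊$142,268 × 125%/6⌋ = $29,639; SL = ⌊$123,468/6⌋ = $20,578 → take DB $29,639. Book value $112,629.
Year 2: DB = ⌊$112,629 × 125%/6⌋ = $23,464; SL = ⌊$93,829/5⌋ = $18,765 → take DB $23,464. Book value $89,165.
Year 3: DB = ⌊$89,165 × 125%/6⌋ = $18,576; SL = ⌊$70,365/4⌋ = $17,591 → take DB $18,576. Book value $70,589.
Year 4: DB = ⌊$70,589 × 125%/6⌋ = $14,706; SL = ⌊$51,789/3⌋ = $17,263 → take SL $17,263. Book value $53,326.
Year 5: DB = ⌊$53,326 × 125%/6⌋ = $11,109; SL = ⌊$34,526/2⌋ = $17,263 → take SL $17,263. Book value $36,063.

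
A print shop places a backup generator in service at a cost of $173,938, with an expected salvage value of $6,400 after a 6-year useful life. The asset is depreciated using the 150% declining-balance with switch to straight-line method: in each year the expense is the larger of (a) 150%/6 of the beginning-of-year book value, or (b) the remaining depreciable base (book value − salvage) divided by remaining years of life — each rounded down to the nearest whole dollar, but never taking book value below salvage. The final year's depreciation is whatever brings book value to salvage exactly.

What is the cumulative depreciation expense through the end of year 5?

Depreciable base = $173,938 − $6,400 = $167,538.
Year 1: DB = ⌊$173,938 × 150%/6⌋ = $43,484; SL = ⌊$167,538/6⌋ = $27,923 → take DB $43,484. Book value $130,454.
Year 2: DB = ⌊$130,454 × 150%/6⌋ = $32,613; SL = ⌊$124,054/5⌋ = $24,810 → take DB $32,613. Book value $97,841.
Year 3: DB = ⌊$97,841 × 150%/6⌋ = $24,460; SL = ⌊$91,441/4⌋ = $22,860 → take DB $24,460. Book value $73,381.
Year 4: DB = ⌊$73,381 × 150%/6⌋ = $18,345; SL = ⌊$66,981/3⌋ = $22,327 → take SL $22,327. Book value $51,054.
Year 5: DB = ⌊$51,054 × 150%/6⌋ = $12,763; SL = ⌊$44,654/2⌋ = $22,327 → take SL $22,327. Book value $28,727.
Accumulated through year 5 = $173,938 − $28,727 = $145,211.

$145,211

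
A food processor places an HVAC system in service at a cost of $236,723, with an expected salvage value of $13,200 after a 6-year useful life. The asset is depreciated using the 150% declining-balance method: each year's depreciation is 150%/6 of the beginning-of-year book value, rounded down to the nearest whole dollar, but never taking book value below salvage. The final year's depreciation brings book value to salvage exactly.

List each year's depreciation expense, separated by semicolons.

$59,180; $44,385; $33,289; $24,967; $18,725; $42,977

Depreciable base = $236,723 − $13,200 = $223,523.
Year 1: ⌊$236,723 × 150%/6⌋ = $59,180. Book value $177,543.
Year 2: ⌊$177,543 × 150%/6⌋ = $44,385. Book value $133,158.
Year 3: ⌊$133,158 × 150%/6⌋ = $33,289. Book value $99,869.
Year 4: ⌊$99,869 × 150%/6⌋ = $24,967. Book value $74,902.
Year 5: ⌊$74,902 × 150%/6⌋ = $18,725. Book value $56,177.
Year 6 (final): $56,177 − $13,200 = $42,977. Book value $13,200.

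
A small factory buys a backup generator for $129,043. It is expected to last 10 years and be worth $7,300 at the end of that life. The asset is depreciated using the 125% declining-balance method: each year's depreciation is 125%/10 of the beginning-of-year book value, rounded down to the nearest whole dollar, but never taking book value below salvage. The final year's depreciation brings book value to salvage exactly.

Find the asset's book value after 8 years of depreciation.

Depreciable base = $129,043 − $7,300 = $121,743.
Year 1: ⌊$129,043 × 125%/10⌋ = $16,130. Book value $112,913.
Year 2: ⌊$112,913 × 125%/10⌋ = $14,114. Book value $98,799.
Year 3: ⌊$98,799 × 125%/10⌋ = $12,349. Book value $86,450.
Year 4: ⌊$86,450 × 125%/10⌋ = $10,806. Book value $75,644.
Year 5: ⌊$75,644 × 125%/10⌋ = $9,455. Book value $66,189.
Year 6: ⌊$66,189 × 125%/10⌋ = $8,273. Book value $57,916.
Year 7: ⌊$57,916 × 125%/10⌋ = $7,239. Book value $50,677.
Year 8: ⌊$50,677 × 125%/10⌋ = $6,334. Book value $44,343.

$44,343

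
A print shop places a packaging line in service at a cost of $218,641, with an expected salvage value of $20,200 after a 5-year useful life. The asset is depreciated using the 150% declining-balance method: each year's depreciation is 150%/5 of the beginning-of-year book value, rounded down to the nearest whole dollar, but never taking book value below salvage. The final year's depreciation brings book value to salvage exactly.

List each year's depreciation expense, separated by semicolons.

Depreciable base = $218,641 − $20,200 = $198,441.
Year 1: ⌊$218,641 × 150%/5⌋ = $65,592. Book value $153,049.
Year 2: ⌊$153,049 × 150%/5⌋ = $45,914. Book value $107,135.
Year 3: ⌊$107,135 × 150%/5⌋ = $32,140. Book value $74,995.
Year 4: ⌊$74,995 × 150%/5⌋ = $22,498. Book value $52,497.
Year 5 (final): $52,497 − $20,200 = $32,297. Book value $20,200.

$65,592; $45,914; $32,140; $22,498; $32,297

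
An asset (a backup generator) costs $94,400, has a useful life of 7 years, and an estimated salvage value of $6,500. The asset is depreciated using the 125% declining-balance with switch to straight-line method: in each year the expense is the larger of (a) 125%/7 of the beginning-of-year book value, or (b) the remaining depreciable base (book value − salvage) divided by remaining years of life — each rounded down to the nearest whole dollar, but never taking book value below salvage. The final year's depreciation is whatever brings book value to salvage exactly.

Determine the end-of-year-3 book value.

$52,258

Depreciable base = $94,400 − $6,500 = $87,900.
Year 1: DB = ⌊$94,400 × 125%/7⌋ = $16,857; SL = ⌊$87,900/7⌋ = $12,557 → take DB $16,857. Book value $77,543.
Year 2: DB = ⌊$77,543 × 125%/7⌋ = $13,846; SL = ⌊$71,043/6⌋ = $11,840 → take DB $13,846. Book value $63,697.
Year 3: DB = ⌊$63,697 × 125%/7⌋ = $11,374; SL = ⌊$57,197/5⌋ = $11,439 → take SL $11,439. Book value $52,258.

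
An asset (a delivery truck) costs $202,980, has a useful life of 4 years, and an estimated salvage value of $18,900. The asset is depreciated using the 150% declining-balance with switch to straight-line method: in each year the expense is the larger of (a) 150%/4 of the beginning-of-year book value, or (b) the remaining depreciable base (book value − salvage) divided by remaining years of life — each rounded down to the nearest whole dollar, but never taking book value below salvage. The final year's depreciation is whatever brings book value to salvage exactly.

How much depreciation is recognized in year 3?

Depreciable base = $202,980 − $18,900 = $184,080.
Year 1: DB = ⌊$202,980 × 150%/4⌋ = $76,117; SL = ⌊$184,080/4⌋ = $46,020 → take DB $76,117. Book value $126,863.
Year 2: DB = ⌊$126,863 × 150%/4⌋ = $47,573; SL = ⌊$107,963/3⌋ = $35,987 → take DB $47,573. Book value $79,290.
Year 3: DB = ⌊$79,290 × 150%/4⌋ = $29,733; SL = ⌊$60,390/2⌋ = $30,195 → take SL $30,195. Book value $49,095.

$30,195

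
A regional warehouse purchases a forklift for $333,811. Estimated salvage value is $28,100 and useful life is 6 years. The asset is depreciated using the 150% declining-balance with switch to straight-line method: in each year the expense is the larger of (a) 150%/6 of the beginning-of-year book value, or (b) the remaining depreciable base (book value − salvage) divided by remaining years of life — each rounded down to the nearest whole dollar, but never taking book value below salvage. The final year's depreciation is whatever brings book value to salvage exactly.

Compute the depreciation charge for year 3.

Depreciable base = $333,811 − $28,100 = $305,711.
Year 1: DB = ⌊$333,811 × 150%/6⌋ = $83,452; SL = ⌊$305,711/6⌋ = $50,951 → take DB $83,452. Book value $250,359.
Year 2: DB = ⌊$250,359 × 150%/6⌋ = $62,589; SL = ⌊$222,259/5⌋ = $44,451 → take DB $62,589. Book value $187,770.
Year 3: DB = ⌊$187,770 × 150%/6⌋ = $46,942; SL = ⌊$159,670/4⌋ = $39,917 → take DB $46,942. Book value $140,828.

$46,942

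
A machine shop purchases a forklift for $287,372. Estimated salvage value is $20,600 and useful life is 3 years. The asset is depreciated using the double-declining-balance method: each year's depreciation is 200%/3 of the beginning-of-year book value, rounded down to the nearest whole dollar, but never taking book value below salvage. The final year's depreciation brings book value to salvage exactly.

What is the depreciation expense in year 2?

$63,860

Depreciable base = $287,372 − $20,600 = $266,772.
Year 1: ⌊$287,372 × 200%/3⌋ = $191,581. Book value $95,791.
Year 2: ⌊$95,791 × 200%/3⌋ = $63,860. Book value $31,931.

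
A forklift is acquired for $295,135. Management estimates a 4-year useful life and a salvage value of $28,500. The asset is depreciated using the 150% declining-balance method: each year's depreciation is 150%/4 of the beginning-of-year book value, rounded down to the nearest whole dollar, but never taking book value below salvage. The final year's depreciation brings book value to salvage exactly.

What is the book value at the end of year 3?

Depreciable base = $295,135 − $28,500 = $266,635.
Year 1: ⌊$295,135 × 150%/4⌋ = $110,675. Book value $184,460.
Year 2: ⌊$184,460 × 150%/4⌋ = $69,172. Book value $115,288.
Year 3: ⌊$115,288 × 150%/4⌋ = $43,233. Book value $72,055.

$72,055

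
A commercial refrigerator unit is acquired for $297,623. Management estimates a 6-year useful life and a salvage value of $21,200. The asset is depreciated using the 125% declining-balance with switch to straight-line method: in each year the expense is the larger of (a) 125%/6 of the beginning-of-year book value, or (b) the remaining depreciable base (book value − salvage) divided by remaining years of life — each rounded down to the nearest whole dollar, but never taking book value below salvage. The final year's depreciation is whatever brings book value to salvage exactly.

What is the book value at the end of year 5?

$62,533

Depreciable base = $297,623 − $21,200 = $276,423.
Year 1: DB = ⌊$297,623 × 125%/6⌋ = $62,004; SL = ⌊$276,423/6⌋ = $46,070 → take DB $62,004. Book value $235,619.
Year 2: DB = ⌊$235,619 × 125%/6⌋ = $49,087; SL = ⌊$214,419/5⌋ = $42,883 → take DB $49,087. Book value $186,532.
Year 3: DB = ⌊$186,532 × 125%/6⌋ = $38,860; SL = ⌊$165,332/4⌋ = $41,333 → take SL $41,333. Book value $145,199.
Year 4: DB = ⌊$145,199 × 125%/6⌋ = $30,249; SL = ⌊$123,999/3⌋ = $41,333 → take SL $41,333. Book value $103,866.
Year 5: DB = ⌊$103,866 × 125%/6⌋ = $21,638; SL = ⌊$82,666/2⌋ = $41,333 → take SL $41,333. Book value $62,533.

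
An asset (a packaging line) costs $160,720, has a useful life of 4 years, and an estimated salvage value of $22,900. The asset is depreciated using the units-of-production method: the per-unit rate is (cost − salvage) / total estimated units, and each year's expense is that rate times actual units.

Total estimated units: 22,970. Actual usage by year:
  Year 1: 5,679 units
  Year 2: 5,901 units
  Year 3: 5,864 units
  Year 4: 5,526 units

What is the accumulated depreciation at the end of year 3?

$104,664

Depreciable base = $160,720 − $22,900 = $137,820.
Rate = $137,820 / 22,970 units = $6 per unit.
Year 1: 5,679 × $6 = $34,074. Book value $126,646.
Year 2: 5,901 × $6 = $35,406. Book value $91,240.
Year 3: 5,864 × $6 = $35,184. Book value $56,056.
Accumulated through year 3 = $160,720 − $56,056 = $104,664.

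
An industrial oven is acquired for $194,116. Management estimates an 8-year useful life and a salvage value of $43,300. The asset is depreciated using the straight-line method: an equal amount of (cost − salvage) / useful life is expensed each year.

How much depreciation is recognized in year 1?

$18,852

Depreciable base = $194,116 − $43,300 = $150,816.
Annual expense = $150,816 / 8 = $18,852.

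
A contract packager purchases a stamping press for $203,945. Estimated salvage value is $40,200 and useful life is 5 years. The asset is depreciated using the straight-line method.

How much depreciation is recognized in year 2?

Depreciable base = $203,945 − $40,200 = $163,745.
Annual expense = $163,745 / 5 = $32,749.

$32,749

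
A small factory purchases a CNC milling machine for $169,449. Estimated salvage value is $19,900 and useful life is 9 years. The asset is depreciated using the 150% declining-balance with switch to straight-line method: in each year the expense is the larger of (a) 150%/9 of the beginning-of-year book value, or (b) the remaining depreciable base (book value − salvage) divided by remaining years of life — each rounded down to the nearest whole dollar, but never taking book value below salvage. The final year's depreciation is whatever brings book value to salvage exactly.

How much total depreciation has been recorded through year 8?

Depreciable base = $169,449 − $19,900 = $149,549.
Year 1: DB = ⌊$169,449 × 150%/9⌋ = $28,241; SL = ⌊$149,549/9⌋ = $16,616 → take DB $28,241. Book value $141,208.
Year 2: DB = ⌊$141,208 × 150%/9⌋ = $23,534; SL = ⌊$121,308/8⌋ = $15,163 → take DB $23,534. Book value $117,674.
Year 3: DB = ⌊$117,674 × 150%/9⌋ = $19,612; SL = ⌊$97,774/7⌋ = $13,967 → take DB $19,612. Book value $98,062.
Year 4: DB = ⌊$98,062 × 150%/9⌋ = $16,343; SL = ⌊$78,162/6⌋ = $13,027 → take DB $16,343. Book value $81,719.
Year 5: DB = ⌊$81,719 × 150%/9⌋ = $13,619; SL = ⌊$61,819/5⌋ = $12,363 → take DB $13,619. Book value $68,100.
Year 6: DB = ⌊$68,100 × 150%/9⌋ = $11,350; SL = ⌊$48,200/4⌋ = $12,050 → take SL $12,050. Book value $56,050.
Year 7: DB = ⌊$56,050 × 150%/9⌋ = $9,341; SL = ⌊$36,150/3⌋ = $12,050 → take SL $12,050. Book value $44,000.
Year 8: DB = ⌊$44,000 × 150%/9⌋ = $7,333; SL = ⌊$24,100/2⌋ = $12,050 → take SL $12,050. Book value $31,950.
Accumulated through year 8 = $169,449 − $31,950 = $137,499.

$137,499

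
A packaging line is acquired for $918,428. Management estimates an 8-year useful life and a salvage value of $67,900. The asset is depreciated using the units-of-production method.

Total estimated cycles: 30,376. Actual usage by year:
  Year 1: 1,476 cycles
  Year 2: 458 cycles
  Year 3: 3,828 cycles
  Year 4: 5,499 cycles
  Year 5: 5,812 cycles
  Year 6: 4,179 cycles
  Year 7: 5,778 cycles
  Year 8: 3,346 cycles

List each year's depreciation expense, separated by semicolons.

Depreciable base = $918,428 − $67,900 = $850,528.
Rate = $850,528 / 30,376 cycles = $28 per cycle.
Year 1: 1,476 × $28 = $41,328. Book value $877,100.
Year 2: 458 × $28 = $12,824. Book value $864,276.
Year 3: 3,828 × $28 = $107,184. Book value $757,092.
Year 4: 5,499 × $28 = $153,972. Book value $603,120.
Year 5: 5,812 × $28 = $162,736. Book value $440,384.
Year 6: 4,179 × $28 = $117,012. Book value $323,372.
Year 7: 5,778 × $28 = $161,784. Book value $161,588.
Year 8: 3,346 × $28 = $93,688. Book value $67,900.

$41,328; $12,824; $107,184; $153,972; $162,736; $117,012; $161,784; $93,688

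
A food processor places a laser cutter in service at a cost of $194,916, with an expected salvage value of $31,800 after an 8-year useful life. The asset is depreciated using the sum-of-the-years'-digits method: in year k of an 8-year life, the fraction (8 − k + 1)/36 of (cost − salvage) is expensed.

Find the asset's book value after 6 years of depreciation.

$45,393

Depreciable base = $194,916 − $31,800 = $163,116.
Sum of the years' digits = 8+7+6+5+4+3+2+1 = 36.
Year 1: $163,116 × 8/36 = $36,248. Book value $158,668.
Year 2: $163,116 × 7/36 = $31,717. Book value $126,951.
Year 3: $163,116 × 6/36 = $27,186. Book value $99,765.
Year 4: $163,116 × 5/36 = $22,655. Book value $77,110.
Year 5: $163,116 × 4/36 = $18,124. Book value $58,986.
Year 6: $163,116 × 3/36 = $13,593. Book value $45,393.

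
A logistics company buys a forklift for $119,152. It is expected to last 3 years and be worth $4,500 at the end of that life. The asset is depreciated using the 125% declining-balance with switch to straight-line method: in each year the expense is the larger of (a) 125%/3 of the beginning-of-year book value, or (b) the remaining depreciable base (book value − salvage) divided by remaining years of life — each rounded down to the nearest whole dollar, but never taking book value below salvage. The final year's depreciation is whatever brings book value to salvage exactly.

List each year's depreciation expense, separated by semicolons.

Depreciable base = $119,152 − $4,500 = $114,652.
Year 1: DB = ⌊$119,152 × 125%/3⌋ = $49,646; SL = ⌊$114,652/3⌋ = $38,217 → take DB $49,646. Book value $69,506.
Year 2: DB = ⌊$69,506 × 125%/3⌋ = $28,960; SL = ⌊$65,006/2⌋ = $32,503 → take SL $32,503. Book value $37,003.
Year 3 (final): $37,003 − $4,500 = $32,503. Book value $4,500.

$49,646; $32,503; $32,503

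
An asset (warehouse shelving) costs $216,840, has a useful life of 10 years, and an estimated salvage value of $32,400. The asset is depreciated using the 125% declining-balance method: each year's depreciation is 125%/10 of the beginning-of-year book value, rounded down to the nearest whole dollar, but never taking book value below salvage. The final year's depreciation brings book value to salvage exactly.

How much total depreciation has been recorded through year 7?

Depreciable base = $216,840 − $32,400 = $184,440.
Year 1: ⌊$216,840 × 125%/10⌋ = $27,105. Book value $189,735.
Year 2: ⌊$189,735 × 125%/10⌋ = $23,716. Book value $166,019.
Year 3: ⌊$166,019 × 125%/10⌋ = $20,752. Book value $145,267.
Year 4: ⌊$145,267 × 125%/10⌋ = $18,158. Book value $127,109.
Year 5: ⌊$127,109 × 125%/10⌋ = $15,888. Book value $111,221.
Year 6: ⌊$111,221 × 125%/10⌋ = $13,902. Book value $97,319.
Year 7: ⌊$97,319 × 125%/10⌋ = $12,164. Book value $85,155.
Accumulated through year 7 = $216,840 − $85,155 = $131,685.

$131,685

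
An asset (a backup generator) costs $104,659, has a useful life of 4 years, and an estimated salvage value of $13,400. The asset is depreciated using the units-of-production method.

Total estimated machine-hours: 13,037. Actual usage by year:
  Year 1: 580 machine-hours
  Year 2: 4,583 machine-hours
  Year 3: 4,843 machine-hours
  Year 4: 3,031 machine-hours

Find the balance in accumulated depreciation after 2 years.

$36,141

Depreciable base = $104,659 − $13,400 = $91,259.
Rate = $91,259 / 13,037 machine-hours = $7 per machine-hour.
Year 1: 580 × $7 = $4,060. Book value $100,599.
Year 2: 4,583 × $7 = $32,081. Book value $68,518.
Accumulated through year 2 = $104,659 − $68,518 = $36,141.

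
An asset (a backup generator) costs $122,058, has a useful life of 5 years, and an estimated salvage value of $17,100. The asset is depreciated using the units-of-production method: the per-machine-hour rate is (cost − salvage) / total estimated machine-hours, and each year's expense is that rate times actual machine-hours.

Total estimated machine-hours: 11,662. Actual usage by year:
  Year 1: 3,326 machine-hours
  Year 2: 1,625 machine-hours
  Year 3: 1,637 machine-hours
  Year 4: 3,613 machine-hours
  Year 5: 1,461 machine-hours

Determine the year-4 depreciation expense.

Depreciable base = $122,058 − $17,100 = $104,958.
Rate = $104,958 / 11,662 machine-hours = $9 per machine-hour.
Year 1: 3,326 × $9 = $29,934. Book value $92,124.
Year 2: 1,625 × $9 = $14,625. Book value $77,499.
Year 3: 1,637 × $9 = $14,733. Book value $62,766.
Year 4: 3,613 × $9 = $32,517. Book value $30,249.

$32,517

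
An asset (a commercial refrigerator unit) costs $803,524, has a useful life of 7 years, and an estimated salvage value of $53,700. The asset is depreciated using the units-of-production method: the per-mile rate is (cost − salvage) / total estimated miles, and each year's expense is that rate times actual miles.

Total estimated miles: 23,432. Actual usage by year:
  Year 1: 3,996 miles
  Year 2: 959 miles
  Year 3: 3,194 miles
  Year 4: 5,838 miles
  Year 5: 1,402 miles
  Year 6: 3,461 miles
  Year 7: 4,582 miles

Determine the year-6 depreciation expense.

Depreciable base = $803,524 − $53,700 = $749,824.
Rate = $749,824 / 23,432 miles = $32 per mile.
Year 1: 3,996 × $32 = $127,872. Book value $675,652.
Year 2: 959 × $32 = $30,688. Book value $644,964.
Year 3: 3,194 × $32 = $102,208. Book value $542,756.
Year 4: 5,838 × $32 = $186,816. Book value $355,940.
Year 5: 1,402 × $32 = $44,864. Book value $311,076.
Year 6: 3,461 × $32 = $110,752. Book value $200,324.

$110,752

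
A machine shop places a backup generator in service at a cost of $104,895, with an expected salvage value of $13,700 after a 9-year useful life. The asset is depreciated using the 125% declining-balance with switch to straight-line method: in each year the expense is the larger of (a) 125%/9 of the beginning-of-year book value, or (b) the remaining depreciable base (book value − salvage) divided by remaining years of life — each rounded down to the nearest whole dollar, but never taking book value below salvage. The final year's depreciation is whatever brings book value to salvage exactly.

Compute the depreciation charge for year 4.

$9,302

Depreciable base = $104,895 − $13,700 = $91,195.
Year 1: DB = ⌊$104,895 × 125%/9⌋ = $14,568; SL = ⌊$91,195/9⌋ = $10,132 → take DB $14,568. Book value $90,327.
Year 2: DB = ⌊$90,327 × 125%/9⌋ = $12,545; SL = ⌊$76,627/8⌋ = $9,578 → take DB $12,545. Book value $77,782.
Year 3: DB = ⌊$77,782 × 125%/9⌋ = $10,803; SL = ⌊$64,082/7⌋ = $9,154 → take DB $10,803. Book value $66,979.
Year 4: DB = ⌊$66,979 × 125%/9⌋ = $9,302; SL = ⌊$53,279/6⌋ = $8,879 → take DB $9,302. Book value $57,677.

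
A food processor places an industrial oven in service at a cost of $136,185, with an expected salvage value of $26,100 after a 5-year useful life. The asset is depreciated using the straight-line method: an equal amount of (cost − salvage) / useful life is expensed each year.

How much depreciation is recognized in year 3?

Depreciable base = $136,185 − $26,100 = $110,085.
Annual expense = $110,085 / 5 = $22,017.

$22,017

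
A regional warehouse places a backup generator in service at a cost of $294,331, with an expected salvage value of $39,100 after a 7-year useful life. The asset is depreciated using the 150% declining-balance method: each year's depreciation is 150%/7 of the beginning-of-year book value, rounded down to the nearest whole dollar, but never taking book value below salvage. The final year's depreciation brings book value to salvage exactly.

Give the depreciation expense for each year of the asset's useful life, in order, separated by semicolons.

Depreciable base = $294,331 − $39,100 = $255,231.
Year 1: ⌊$294,331 × 150%/7⌋ = $63,070. Book value $231,261.
Year 2: ⌊$231,261 × 150%/7⌋ = $49,555. Book value $181,706.
Year 3: ⌊$181,706 × 150%/7⌋ = $38,937. Book value $142,769.
Year 4: ⌊$142,769 × 150%/7⌋ = $30,593. Book value $112,176.
Year 5: ⌊$112,176 × 150%/7⌋ = $24,037. Book value $88,139.
Year 6: ⌊$88,139 × 150%/7⌋ = $18,886. Book value $69,253.
Year 7 (final): $69,253 − $39,100 = $30,153. Book value $39,100.

$63,070; $49,555; $38,937; $30,593; $24,037; $18,886; $30,153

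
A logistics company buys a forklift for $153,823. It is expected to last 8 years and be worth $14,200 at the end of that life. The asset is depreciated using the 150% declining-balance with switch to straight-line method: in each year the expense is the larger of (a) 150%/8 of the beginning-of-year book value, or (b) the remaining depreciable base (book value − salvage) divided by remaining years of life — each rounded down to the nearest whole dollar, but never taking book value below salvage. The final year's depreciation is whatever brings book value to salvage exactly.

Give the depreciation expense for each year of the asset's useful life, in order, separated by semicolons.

Depreciable base = $153,823 − $14,200 = $139,623.
Year 1: DB = ⌊$153,823 × 150%/8⌋ = $28,841; SL = ⌊$139,623/8⌋ = $17,452 → take DB $28,841. Book value $124,982.
Year 2: DB = ⌊$124,982 × 150%/8⌋ = $23,434; SL = ⌊$110,782/7⌋ = $15,826 → take DB $23,434. Book value $101,548.
Year 3: DB = ⌊$101,548 × 150%/8⌋ = $19,040; SL = ⌊$87,348/6⌋ = $14,558 → take DB $19,040. Book value $82,508.
Year 4: DB = ⌊$82,508 × 150%/8⌋ = $15,470; SL = ⌊$68,308/5⌋ = $13,661 → take DB $15,470. Book value $67,038.
Year 5: DB = ⌊$67,038 × 150%/8⌋ = $12,569; SL = ⌊$52,838/4⌋ = $13,209 → take SL $13,209. Book value $53,829.
Year 6: DB = ⌊$53,829 × 150%/8⌋ = $10,092; SL = ⌊$39,629/3⌋ = $13,209 → take SL $13,209. Book value $40,620.
Year 7: DB = ⌊$40,620 × 150%/8⌋ = $7,616; SL = ⌊$26,420/2⌋ = $13,210 → take SL $13,210. Book value $27,410.
Year 8 (final): $27,410 − $14,200 = $13,210. Book value $14,200.

$28,841; $23,434; $19,040; $15,470; $13,209; $13,209; $13,210; $13,210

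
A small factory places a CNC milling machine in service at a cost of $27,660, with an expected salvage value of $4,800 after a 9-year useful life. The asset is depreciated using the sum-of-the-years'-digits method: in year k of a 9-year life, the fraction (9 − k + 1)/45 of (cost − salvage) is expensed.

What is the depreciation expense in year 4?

$3,048

Depreciable base = $27,660 − $4,800 = $22,860.
Sum of the years' digits = 9+8+7+6+5+4+3+2+1 = 45.
Year 1: $22,860 × 9/45 = $4,572. Book value $23,088.
Year 2: $22,860 × 8/45 = $4,064. Book value $19,024.
Year 3: $22,860 × 7/45 = $3,556. Book value $15,468.
Year 4: $22,860 × 6/45 = $3,048. Book value $12,420.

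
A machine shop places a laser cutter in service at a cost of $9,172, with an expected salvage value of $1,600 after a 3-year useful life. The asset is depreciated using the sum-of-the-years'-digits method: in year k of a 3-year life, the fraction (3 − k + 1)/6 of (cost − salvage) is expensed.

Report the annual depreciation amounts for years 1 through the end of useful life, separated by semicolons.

Depreciable base = $9,172 − $1,600 = $7,572.
Sum of the years' digits = 3+2+1 = 6.
Year 1: $7,572 × 3/6 = $3,786. Book value $5,386.
Year 2: $7,572 × 2/6 = $2,524. Book value $2,862.
Year 3: $7,572 × 1/6 = $1,262. Book value $1,600.

$3,786; $2,524; $1,262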